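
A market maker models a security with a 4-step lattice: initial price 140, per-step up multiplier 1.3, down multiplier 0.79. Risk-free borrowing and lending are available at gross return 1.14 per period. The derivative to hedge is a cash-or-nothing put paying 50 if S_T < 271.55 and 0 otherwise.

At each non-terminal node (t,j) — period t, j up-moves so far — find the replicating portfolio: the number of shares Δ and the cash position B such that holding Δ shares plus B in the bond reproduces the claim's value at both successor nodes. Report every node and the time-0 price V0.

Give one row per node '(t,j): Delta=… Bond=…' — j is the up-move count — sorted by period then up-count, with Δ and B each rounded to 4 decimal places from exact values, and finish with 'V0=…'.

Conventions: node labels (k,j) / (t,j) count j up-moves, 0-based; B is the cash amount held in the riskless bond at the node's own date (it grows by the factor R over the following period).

(0,0): Delta=-0.1528 Bond=44.4258
(1,0): Delta=0.0000 Bond=33.7486
(1,1): Delta=-0.1952 Bond=58.3697
(2,0): Delta=0.0000 Bond=38.4734
(2,1): Delta=0.0000 Bond=38.4734
(2,2): Delta=-0.2494 Bond=79.3726
(3,0): Delta=0.0000 Bond=43.8596
(3,1): Delta=0.0000 Bond=43.8596
(3,2): Delta=0.0000 Bond=43.8596
(3,3): Delta=-0.3187 Bond=111.7991
V0=23.0374

Risk-neutral probability p* = (R−d)/(u−d) = (1.14−0.79)/(1.3−0.79) = 0.6863.
Payoffs at expiry: V(4,0)=50.0000, V(4,1)=50.0000, V(4,2)=50.0000, V(4,3)=50.0000, V(4,4)=0.0000
Node (3,0) S=69.0255: V=(p*·50.0000+(1−p*)·50.0000)/1.14=43.8596; Δ=(50.0000−50.0000)/(89.7331−54.5301)=0.0000; B=V−Δ·S=43.8596
Node (3,1) S=113.5862: V=(p*·50.0000+(1−p*)·50.0000)/1.14=43.8596; Δ=(50.0000−50.0000)/(147.6621−89.7331)=0.0000; B=V−Δ·S=43.8596
Node (3,2) S=186.9140: V=(p*·50.0000+(1−p*)·50.0000)/1.14=43.8596; Δ=(50.0000−50.0000)/(242.9882−147.6621)=0.0000; B=V−Δ·S=43.8596
Node (3,3) S=307.5800: V=(p*·0.0000+(1−p*)·50.0000)/1.14=13.7599; Δ=(0.0000−50.0000)/(399.8540−242.9882)=-0.3187; B=V−Δ·S=111.7991
Node (2,0) S=87.3740: V=(p*·43.8596+(1−p*)·43.8596)/1.14=38.4734; Δ=(43.8596−43.8596)/(113.5862−69.0255)=0.0000; B=V−Δ·S=38.4734
Node (2,1) S=143.7800: V=(p*·43.8596+(1−p*)·43.8596)/1.14=38.4734; Δ=(43.8596−43.8596)/(186.9140−113.5862)=0.0000; B=V−Δ·S=38.4734
Node (2,2) S=236.6000: V=(p*·13.7599+(1−p*)·43.8596)/1.14=20.3535; Δ=(13.7599−43.8596)/(307.5800−186.9140)=-0.2494; B=V−Δ·S=79.3726
Node (1,0) S=110.6000: V=(p*·38.4734+(1−p*)·38.4734)/1.14=33.7486; Δ=(38.4734−38.4734)/(143.7800−87.3740)=0.0000; B=V−Δ·S=33.7486
Node (1,1) S=182.0000: V=(p*·20.3535+(1−p*)·38.4734)/1.14=22.8405; Δ=(20.3535−38.4734)/(236.6000−143.7800)=-0.1952; B=V−Δ·S=58.3697
Node (0,0) S=140.0000: V=(p*·22.8405+(1−p*)·33.7486)/1.14=23.0374; Δ=(22.8405−33.7486)/(182.0000−110.6000)=-0.1528; B=V−Δ·S=44.4258
Check: Δ(0,0)·S0 + B(0,0) = 23.0374 = V0.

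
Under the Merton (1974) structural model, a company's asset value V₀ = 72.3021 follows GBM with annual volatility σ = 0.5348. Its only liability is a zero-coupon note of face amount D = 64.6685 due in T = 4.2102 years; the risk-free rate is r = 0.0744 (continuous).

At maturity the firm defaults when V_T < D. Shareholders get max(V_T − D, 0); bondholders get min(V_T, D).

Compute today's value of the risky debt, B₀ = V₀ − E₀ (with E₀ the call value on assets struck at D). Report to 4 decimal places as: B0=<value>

Equity is a call on the firm's assets struck at D = 64.6685:
d₁ = [ln(V₀/D) + (r + σ²/2)T] / (σ√T)
   = [ln(72.3021/64.6685) + (0.0744 + 0.5·0.5348²)·4.2102] / (0.5348·√4.2102)
   = [0.111579 + 0.915321] / 1.097344 = 0.935805
d₂ = d₁ − σ√T = 0.935805 − 1.097344 = -0.161539
N(d₁) = 0.825313,  N(d₂) = 0.435834,  e^(−rT) = 0.731075
E₀ = V₀·N(d₁) − D·e^(−rT)·N(d₂)
   = 72.3021·0.825313 − 64.6685·0.731075·0.435834 = 39.066696
B₀ = V₀ − E₀ = 72.3021 − 39.066696 = 33.235404

B0=33.2354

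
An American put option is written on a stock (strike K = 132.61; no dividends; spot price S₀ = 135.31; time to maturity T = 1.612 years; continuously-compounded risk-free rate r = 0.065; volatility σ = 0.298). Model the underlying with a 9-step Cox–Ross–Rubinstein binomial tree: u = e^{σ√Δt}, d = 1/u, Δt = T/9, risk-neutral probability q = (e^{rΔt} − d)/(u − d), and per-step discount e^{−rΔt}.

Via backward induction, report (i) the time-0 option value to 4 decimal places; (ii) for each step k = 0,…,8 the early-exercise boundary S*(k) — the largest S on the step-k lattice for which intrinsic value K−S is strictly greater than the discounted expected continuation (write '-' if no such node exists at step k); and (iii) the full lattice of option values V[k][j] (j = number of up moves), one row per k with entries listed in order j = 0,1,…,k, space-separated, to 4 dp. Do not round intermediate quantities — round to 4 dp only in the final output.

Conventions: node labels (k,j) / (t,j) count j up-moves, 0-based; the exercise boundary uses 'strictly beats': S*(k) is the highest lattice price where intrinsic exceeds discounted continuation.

price = 13.9635
boundary = - - - 92.6857 81.7034 92.6857 81.7034 92.6857 105.1441
tree:
13.9635
20.4013 8.2138
28.9823 12.7782 4.0989
39.9243 19.3293 6.8948 1.5572
50.9066 28.3021 11.3125 2.8882 0.3382
60.5876 39.9243 17.9927 5.2742 0.7052 0.0000
69.1214 50.9066 27.5046 9.4374 1.4705 0.0000 0.0000
76.6442 60.5876 39.9243 16.4254 3.0664 0.0000 0.0000 0.0000
83.2755 69.1214 50.9066 27.4659 6.3940 0.0000 0.0000 0.0000 0.0000
89.1211 76.6442 60.5876 39.9243 13.3328 0.0000 0.0000 0.0000 0.0000 0.0000

Δt=0.17911  u=1.13442  d=0.88151  q=0.51482  discount=0.98843
step 9 (expiry): payoffs max(K−S,0) = 89.1211 76.6442 60.5876 39.9243 13.3328 0.0000 0.0000 0.0000 0.0000 0.0000
step 8: (k=8,j=0): S=49.3345, K−S=83.2755, hold=81.7406 ⇒ V=83.2755 exercise | (k=8,j=1): S=63.4886, K−S=69.1214, hold=67.5865 ⇒ V=69.1214 exercise | (k=8,j=2): S=81.7034, K−S=50.9066, hold=49.3717 ⇒ V=50.9066 exercise | (k=8,j=3): S=105.1441, K−S=27.4659, hold=25.9309 ⇒ V=27.4659 exercise | (k=8,j=4): S=135.3100, K−S=0.0000, hold=6.3940 ⇒ V=6.3940 continue | (k=8,j=5): S=174.1304, K−S=0.0000, hold=0.0000 ⇒ V=0.0000 continue | (k=8,j=6): S=224.0885, K−S=0.0000, hold=0.0000 ⇒ V=0.0000 continue | (k=8,j=7): S=288.3795, K−S=0.0000, hold=0.0000 ⇒ V=0.0000 continue | (k=8,j=8): S=371.1156, K−S=0.0000, hold=0.0000 ⇒ V=0.0000 continue  boundary S*=105.1441
step 7: (k=7,j=0): S=55.9658, K−S=76.6442, hold=75.1092 ⇒ V=76.6442 exercise | (k=7,j=1): S=72.0224, K−S=60.5876, hold=59.0526 ⇒ V=60.5876 exercise | (k=7,j=2): S=92.6857, K−S=39.9243, hold=38.3894 ⇒ V=39.9243 exercise | (k=7,j=3): S=119.2772, K−S=13.3328, hold=16.4254 ⇒ V=16.4254 continue | (k=7,j=4): S=153.4979, K−S=0.0000, hold=3.0664 ⇒ V=3.0664 continue | (k=7,j=5): S=197.5364, K−S=0.0000, hold=0.0000 ⇒ V=0.0000 continue | (k=7,j=6): S=254.2096, K−S=0.0000, hold=0.0000 ⇒ V=0.0000 continue | (k=7,j=7): S=327.1423, K−S=0.0000, hold=0.0000 ⇒ V=0.0000 continue  boundary S*=92.6857
step 6: (k=6,j=0): S=63.4886, K−S=69.1214, hold=67.5865 ⇒ V=69.1214 exercise | (k=6,j=1): S=81.7034, K−S=50.9066, hold=49.3717 ⇒ V=50.9066 exercise | (k=6,j=2): S=105.1441, K−S=27.4659, hold=27.5046 ⇒ V=27.5046 continue | (k=6,j=3): S=135.3100, K−S=0.0000, hold=9.4374 ⇒ V=9.4374 continue | (k=6,j=4): S=174.1304, K−S=0.0000, hold=1.4705 ⇒ V=1.4705 continue | (k=6,j=5): S=224.0885, K−S=0.0000, hold=0.0000 ⇒ V=0.0000 continue | (k=6,j=6): S=288.3795, K−S=0.0000, hold=0.0000 ⇒ V=0.0000 continue  boundary S*=81.7034
step 5: (k=5,j=0): S=72.0224, K−S=60.5876, hold=59.0526 ⇒ V=60.5876 exercise | (k=5,j=1): S=92.6857, K−S=39.9243, hold=38.4091 ⇒ V=39.9243 exercise | (k=5,j=2): S=119.2772, K−S=13.3328, hold=17.9927 ⇒ V=17.9927 continue | (k=5,j=3): S=153.4979, K−S=0.0000, hold=5.2742 ⇒ V=5.2742 continue | (k=5,j=4): S=197.5364, K−S=0.0000, hold=0.7052 ⇒ V=0.7052 continue | (k=5,j=5): S=254.2096, K−S=0.0000, hold=0.0000 ⇒ V=0.0000 continue  boundary S*=92.6857
step 4: (k=4,j=0): S=81.7034, K−S=50.9066, hold=49.3717 ⇒ V=50.9066 exercise | (k=4,j=1): S=105.1441, K−S=27.4659, hold=28.3021 ⇒ V=28.3021 continue | (k=4,j=2): S=135.3100, K−S=0.0000, hold=11.3125 ⇒ V=11.3125 continue | (k=4,j=3): S=174.1304, K−S=0.0000, hold=2.8882 ⇒ V=2.8882 continue | (k=4,j=4): S=224.0885, K−S=0.0000, hold=0.3382 ⇒ V=0.3382 continue  boundary S*=81.7034
step 3: (k=3,j=0): S=92.6857, K−S=39.9243, hold=38.8149 ⇒ V=39.9243 exercise | (k=3,j=1): S=119.2772, K−S=13.3328, hold=19.3293 ⇒ V=19.3293 continue | (k=3,j=2): S=153.4979, K−S=0.0000, hold=6.8948 ⇒ V=6.8948 continue | (k=3,j=3): S=197.5364, K−S=0.0000, hold=1.5572 ⇒ V=1.5572 continue  boundary S*=92.6857
step 2: (k=2,j=0): S=105.1441, K−S=27.4659, hold=28.9823 ⇒ V=28.9823 continue | (k=2,j=1): S=135.3100, K−S=0.0000, hold=12.7782 ⇒ V=12.7782 continue | (k=2,j=2): S=174.1304, K−S=0.0000, hold=4.0989 ⇒ V=4.0989 continue  boundary S*=-
step 1: (k=1,j=0): S=119.2772, K−S=13.3328, hold=20.4013 ⇒ V=20.4013 continue | (k=1,j=1): S=153.4979, K−S=0.0000, hold=8.2138 ⇒ V=8.2138 continue  boundary S*=-
step 0: (k=0,j=0): S=135.3100, K−S=0.0000, hold=13.9635 ⇒ V=13.9635 continue  boundary S*=-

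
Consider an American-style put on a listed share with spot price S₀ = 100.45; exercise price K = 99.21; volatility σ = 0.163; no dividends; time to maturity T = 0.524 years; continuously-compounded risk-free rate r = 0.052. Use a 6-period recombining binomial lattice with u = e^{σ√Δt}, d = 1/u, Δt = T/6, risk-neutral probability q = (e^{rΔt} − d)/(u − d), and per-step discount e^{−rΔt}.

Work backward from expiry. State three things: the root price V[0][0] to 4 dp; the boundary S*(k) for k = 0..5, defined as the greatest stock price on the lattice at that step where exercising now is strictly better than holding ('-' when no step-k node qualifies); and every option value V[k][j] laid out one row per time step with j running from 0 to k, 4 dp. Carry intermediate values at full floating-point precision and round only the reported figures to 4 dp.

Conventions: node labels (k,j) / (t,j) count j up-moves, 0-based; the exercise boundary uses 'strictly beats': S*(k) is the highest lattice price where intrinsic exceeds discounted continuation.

params: Δt=0.08733 u=1.04935 d=0.95297 q=0.53519 e^(-rΔt)=0.99547
t_6 payoffs: 23.9733 16.3643 7.9858 0.0000 0.0000 0.0000 0.0000
t_5: node(5,0) S=78.9496 payoff=20.2604 vs cont=19.8109 → 20.2604 [stop]  node(5,1) S=86.9340 payoff=12.2760 vs cont=11.8264 → 12.2760 [stop]  node(5,2) S=95.7260 payoff=3.4840 vs cont=3.6951 → 3.6951 [wait]  node(5,3) S=105.4071 payoff=0.0000 vs cont=0.0000 → 0.0000 [wait]  node(5,4) S=116.0673 payoff=0.0000 vs cont=0.0000 → 0.0000 [wait]  node(5,5) S=127.8056 payoff=0.0000 vs cont=0.0000 → 0.0000 [wait]  ⇒ S*(5)=86.9340
t_4: node(4,0) S=82.8457 payoff=16.3643 vs cont=15.9148 → 16.3643 [stop]  node(4,1) S=91.2242 payoff=7.9858 vs cont=7.6488 → 7.9858 [stop]  node(4,2) S=100.4500 payoff=0.0000 vs cont=1.7097 → 1.7097 [wait]  node(4,3) S=110.6089 payoff=0.0000 vs cont=0.0000 → 0.0000 [wait]  node(4,4) S=121.7951 payoff=0.0000 vs cont=0.0000 → 0.0000 [wait]  ⇒ S*(4)=91.2242
t_3: node(3,0) S=86.9340 payoff=12.2760 vs cont=11.8264 → 12.2760 [stop]  node(3,1) S=95.7260 payoff=3.4840 vs cont=4.6060 → 4.6060 [wait]  node(3,2) S=105.4071 payoff=0.0000 vs cont=0.7911 → 0.7911 [wait]  node(3,3) S=116.0673 payoff=0.0000 vs cont=0.0000 → 0.0000 [wait]  ⇒ S*(3)=86.9340
t_2: node(2,0) S=91.2242 payoff=7.9858 vs cont=8.1341 → 8.1341 [wait]  node(2,1) S=100.4500 payoff=0.0000 vs cont=2.5527 → 2.5527 [wait]  node(2,2) S=110.6089 payoff=0.0000 vs cont=0.3661 → 0.3661 [wait]  ⇒ S*(2)=-
t_1: node(1,0) S=95.7260 payoff=3.4840 vs cont=5.1237 → 5.1237 [wait]  node(1,1) S=105.4071 payoff=0.0000 vs cont=1.3762 → 1.3762 [wait]  ⇒ S*(1)=-
t_0: node(0,0) S=100.4500 payoff=0.0000 vs cont=3.1039 → 3.1039 [wait]  ⇒ S*(0)=-

price = 3.1039
boundary = - - - 86.9340 91.2242 86.9340
tree:
3.1039
5.1237 1.3762
8.1341 2.5527 0.3661
12.2760 4.6060 0.7911 0.0000
16.3643 7.9858 1.7097 0.0000 0.0000
20.2604 12.2760 3.6951 0.0000 0.0000 0.0000
23.9733 16.3643 7.9858 0.0000 0.0000 0.0000 0.0000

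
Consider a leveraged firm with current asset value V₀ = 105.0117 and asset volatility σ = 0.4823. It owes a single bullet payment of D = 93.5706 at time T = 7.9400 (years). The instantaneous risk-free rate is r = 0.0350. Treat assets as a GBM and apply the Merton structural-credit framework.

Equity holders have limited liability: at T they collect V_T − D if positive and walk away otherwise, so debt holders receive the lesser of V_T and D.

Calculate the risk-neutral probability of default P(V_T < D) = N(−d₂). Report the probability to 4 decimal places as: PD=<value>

Apply the equity-as-call identities (strike 93.5706, horizon 7.9400 years):
d₁ = [ln(V₀/D) + (r + σ²/2)T] / (σ√T)
   = [ln(105.0117/93.5706) + (0.0350 + 0.5·0.4823²)·7.9400] / (0.4823·√7.9400)
   = [0.115356 + 1.201375] / 1.359025 = 0.968878
d₂ = d₁ − σ√T = 0.968878 − 1.359025 = -0.390147
risk-neutral PD = N(−d₂) = N(0.390147) = 0.651786

PD=0.6518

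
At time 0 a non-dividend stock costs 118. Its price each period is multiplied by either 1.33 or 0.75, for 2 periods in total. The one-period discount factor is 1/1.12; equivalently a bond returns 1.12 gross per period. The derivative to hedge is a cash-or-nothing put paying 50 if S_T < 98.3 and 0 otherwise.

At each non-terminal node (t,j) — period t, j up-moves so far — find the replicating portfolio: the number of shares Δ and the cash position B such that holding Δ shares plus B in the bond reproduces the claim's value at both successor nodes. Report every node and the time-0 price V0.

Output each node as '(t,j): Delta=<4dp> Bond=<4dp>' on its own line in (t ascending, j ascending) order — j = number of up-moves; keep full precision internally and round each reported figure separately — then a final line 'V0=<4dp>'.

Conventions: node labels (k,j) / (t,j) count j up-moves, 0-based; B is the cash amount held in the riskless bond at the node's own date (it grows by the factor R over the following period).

(0,0): Delta=-0.2362 Bond=33.0940
(1,0): Delta=-0.9741 Bond=102.3707
(1,1): Delta=0.0000 Bond=0.0000
V0=5.2254

Risk-neutral probability p* = (R−d)/(u−d) = (1.12−0.75)/(1.33−0.75) = 0.6379.
Expiry values: V(2,0)=50.0000, V(2,1)=0.0000, V(2,2)=0.0000
  t=1,j=0: stock 88.5000 → up 117.7050 (V=0.0000), down 66.3750 (V=50.0000). Price 16.1638; hedge Δ=-0.9741, bond B=102.3707.
  t=1,j=1: stock 156.9400 → up 208.7302 (V=0.0000), down 117.7050 (V=0.0000). Price 0.0000; hedge Δ=0.0000, bond B=0.0000.
  t=0,j=0: stock 118.0000 → up 156.9400 (V=0.0000), down 88.5000 (V=16.1638). Price 5.2254; hedge Δ=-0.2362, bond B=33.0940.
As a check, the time-0 holding Δ(0,0)·S0 + B(0,0) comes to 5.2254 — exactly V0.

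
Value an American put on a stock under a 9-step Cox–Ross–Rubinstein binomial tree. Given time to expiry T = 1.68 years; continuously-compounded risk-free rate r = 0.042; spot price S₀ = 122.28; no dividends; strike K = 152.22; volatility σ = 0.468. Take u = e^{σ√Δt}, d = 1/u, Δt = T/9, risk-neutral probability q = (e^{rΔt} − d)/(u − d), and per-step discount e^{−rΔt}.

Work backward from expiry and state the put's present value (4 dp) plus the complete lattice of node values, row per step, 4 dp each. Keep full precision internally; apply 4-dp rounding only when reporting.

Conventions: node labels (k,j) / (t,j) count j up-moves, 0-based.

price = 44.0775
tree:
44.0775
56.7093 30.5128
70.7903 41.7157 18.3385
85.5526 55.2614 27.0765 8.7514
97.7572 70.6130 38.8047 14.2498 2.6717
107.7276 85.5526 53.5842 22.7195 4.8979 0.1956
115.8727 97.7572 70.6130 35.2000 8.9678 0.3713 0.0000
122.5268 107.7276 85.5526 52.3255 16.3976 0.7046 0.0000 0.0000
127.9626 115.8727 97.7572 70.6130 29.9400 1.3373 0.0000 0.0000 0.0000
132.4034 122.5268 107.7276 85.5526 52.3255 2.5381 0.0000 0.0000 0.0000 0.0000

params: Δt=0.18667 u=1.22409 d=0.81693 q=0.46895 e^(-rΔt)=0.99219
t_9 payoffs: 132.4034 122.5268 107.7276 85.5526 52.3255 2.5381 0.0000 0.0000 0.0000 0.0000
k=8: node(8,0) S=24.2574 payoff=127.9626 vs cont=126.7739 → 127.9626 [stop]  node(8,1) S=36.3473 payoff=115.8727 vs cont=114.6840 → 115.8727 [stop]  node(8,2) S=54.4628 payoff=97.7572 vs cont=96.5685 → 97.7572 [stop]  node(8,3) S=81.6070 payoff=70.6130 vs cont=69.4242 → 70.6130 [stop]  node(8,4) S=122.2800 payoff=29.9400 vs cont=28.7513 → 29.9400 [stop]  node(8,5) S=183.2244 payoff=0.0000 vs cont=1.3373 → 1.3373 [wait]  node(8,6) S=274.5436 payoff=0.0000 vs cont=0.0000 → 0.0000 [wait]  node(8,7) S=411.3762 payoff=0.0000 vs cont=0.0000 → 0.0000 [wait]  node(8,8) S=616.4063 payoff=0.0000 vs cont=0.0000 → 0.0000 [wait]
k=7: node(7,0) S=29.6932 payoff=122.5268 vs cont=121.3380 → 122.5268 [stop]  node(7,1) S=44.4924 payoff=107.7276 vs cont=106.5389 → 107.7276 [stop]  node(7,2) S=66.6674 payoff=85.5526 vs cont=84.3639 → 85.5526 [stop]  node(7,3) S=99.8945 payoff=52.3255 vs cont=51.1368 → 52.3255 [stop]  node(7,4) S=149.6819 payoff=2.5381 vs cont=16.3976 → 16.3976 [wait]  node(7,5) S=224.2835 payoff=0.0000 vs cont=0.7046 → 0.7046 [wait]  node(7,6) S=336.0665 payoff=0.0000 vs cont=0.0000 → 0.0000 [wait]  node(7,7) S=503.5622 payoff=0.0000 vs cont=0.0000 → 0.0000 [wait]
k=6: node(6,0) S=36.3473 payoff=115.8727 vs cont=114.6840 → 115.8727 [stop]  node(6,1) S=54.4628 payoff=97.7572 vs cont=96.5685 → 97.7572 [stop]  node(6,2) S=81.6070 payoff=70.6130 vs cont=69.4242 → 70.6130 [stop]  node(6,3) S=122.2800 payoff=29.9400 vs cont=35.2000 → 35.2000 [wait]  node(6,4) S=183.2244 payoff=0.0000 vs cont=8.9678 → 8.9678 [wait]  node(6,5) S=274.5436 payoff=0.0000 vs cont=0.3713 → 0.3713 [wait]  node(6,6) S=411.3762 payoff=0.0000 vs cont=0.0000 → 0.0000 [wait]
k=5: node(5,0) S=44.4924 payoff=107.7276 vs cont=106.5389 → 107.7276 [stop]  node(5,1) S=66.6674 payoff=85.5526 vs cont=84.3639 → 85.5526 [stop]  node(5,2) S=99.8945 payoff=52.3255 vs cont=53.5842 → 53.5842 [wait]  node(5,3) S=149.6819 payoff=2.5381 vs cont=22.7195 → 22.7195 [wait]  node(5,4) S=224.2835 payoff=0.0000 vs cont=4.8979 → 4.8979 [wait]  node(5,5) S=336.0665 payoff=0.0000 vs cont=0.1956 → 0.1956 [wait]
k=4: node(4,0) S=54.4628 payoff=97.7572 vs cont=96.5685 → 97.7572 [stop]  node(4,1) S=81.6070 payoff=70.6130 vs cont=70.0099 → 70.6130 [stop]  node(4,2) S=122.2800 payoff=29.9400 vs cont=38.8047 → 38.8047 [wait]  node(4,3) S=183.2244 payoff=0.0000 vs cont=14.2498 → 14.2498 [wait]  node(4,4) S=274.5436 payoff=0.0000 vs cont=2.6717 → 2.6717 [wait]
k=3: node(3,0) S=66.6674 payoff=85.5526 vs cont=84.3639 → 85.5526 [stop]  node(3,1) S=99.8945 payoff=52.3255 vs cont=55.2614 → 55.2614 [wait]  node(3,2) S=149.6819 payoff=2.5381 vs cont=27.0765 → 27.0765 [wait]  node(3,3) S=224.2835 payoff=0.0000 vs cont=8.7514 → 8.7514 [wait]
k=2: node(2,0) S=81.6070 payoff=70.6130 vs cont=70.7903 → 70.7903 [wait]  node(2,1) S=122.2800 payoff=29.9400 vs cont=41.7157 → 41.7157 [wait]  node(2,2) S=183.2244 payoff=0.0000 vs cont=18.3385 → 18.3385 [wait]
k=1: node(1,0) S=99.8945 payoff=52.3255 vs cont=56.7093 → 56.7093 [wait]  node(1,1) S=149.6819 payoff=2.5381 vs cont=30.5128 → 30.5128 [wait]
k=0: node(0,0) S=122.2800 payoff=29.9400 vs cont=44.0775 → 44.0775 [wait]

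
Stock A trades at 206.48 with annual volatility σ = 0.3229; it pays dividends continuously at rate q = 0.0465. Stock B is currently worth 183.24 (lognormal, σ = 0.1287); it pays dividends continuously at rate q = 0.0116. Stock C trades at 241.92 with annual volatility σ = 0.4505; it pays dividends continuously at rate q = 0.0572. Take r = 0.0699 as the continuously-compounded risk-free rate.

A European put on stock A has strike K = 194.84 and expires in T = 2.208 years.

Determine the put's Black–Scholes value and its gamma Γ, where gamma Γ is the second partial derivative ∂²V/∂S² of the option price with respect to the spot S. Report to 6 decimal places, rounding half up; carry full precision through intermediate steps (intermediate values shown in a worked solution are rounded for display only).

σ√T = 0.3229·√2.208 = 0.479808
d₁ = (ln(S/K) + (r−q+σ²/2)T) / (σ√T) = (ln(206.48/194.84) + (0.0699−0.0465+0.3229²/2)·2.208) / 0.479808 = (0.058025 + 0.166775) / 0.479808 = 0.468521
d₂ = d₁ − σ√T = 0.468521 − 0.479808 = -0.011288
e^{−rT} = 0.856981
e^{−qT} = 0.902423
N(−d₁) = 0.319706,  N(−d₂) = 0.504503
Put price V = K·e^{−rT}·N(−d₂) − S·e^{−qT}·N(−d₁) = 84.239000 − 59.571585 = 24.667415
φ(d₁) = (1/√(2π))·e^{−d₁²/2} = 0.357473
Γ = e^{−qT}·φ(d₁) / (S·σ·√T) = 0.003256

price = 24.667415
Γ = 0.003256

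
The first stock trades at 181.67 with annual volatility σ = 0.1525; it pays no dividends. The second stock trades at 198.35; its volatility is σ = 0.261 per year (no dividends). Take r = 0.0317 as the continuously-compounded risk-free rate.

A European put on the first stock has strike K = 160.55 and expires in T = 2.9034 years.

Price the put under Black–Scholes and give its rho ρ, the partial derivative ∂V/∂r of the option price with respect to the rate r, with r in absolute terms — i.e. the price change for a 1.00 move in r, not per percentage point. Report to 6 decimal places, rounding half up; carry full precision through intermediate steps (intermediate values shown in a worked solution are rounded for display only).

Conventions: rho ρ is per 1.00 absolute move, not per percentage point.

price = 4.808198
ρ = -102.888085

σ√T = 0.1525·√2.9034 = 0.259850
d₁ = (ln(S/K) + (r+σ²/2)T) / (σ√T) = (ln(181.67/160.55) + (0.0317+0.1525²/2)·2.9034) / 0.259850 = (0.123586 + 0.125799) / 0.259850 = 0.959727
d₂ = d₁ − σ√T = 0.959727 − 0.259850 = 0.699876
e^{−rT} = 0.912071
N(−d₁) = 0.168596,  N(−d₂) = 0.242002
Put price V = K·e^{−rT}·N(−d₂) − S·N(−d₁) = 35.437103 − 30.628905 = 4.808198
ρ = −K·T·e^{−rT}·N(−d₂) = -102.888085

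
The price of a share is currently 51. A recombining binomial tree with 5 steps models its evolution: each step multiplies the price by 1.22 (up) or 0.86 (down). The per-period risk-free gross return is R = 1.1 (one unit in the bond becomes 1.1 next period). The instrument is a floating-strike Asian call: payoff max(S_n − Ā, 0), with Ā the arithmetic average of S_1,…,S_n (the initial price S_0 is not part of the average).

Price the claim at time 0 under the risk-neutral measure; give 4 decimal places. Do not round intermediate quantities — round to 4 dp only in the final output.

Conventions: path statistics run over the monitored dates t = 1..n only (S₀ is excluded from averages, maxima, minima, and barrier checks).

Risk-neutral up-probability p* = (R−d)/(u−d) = (1.1−0.86)/(1.22−0.86) = 0.6667; the claim prices as the p*-weighted sum of path payoffs discounted by R^5.
Enumerate all 2^5 = 32 price paths (U = up ×1.22, D = down ×0.86); each path with k up-moves has probability p*^k·(1−p*)^(5−k).
DDDDD: Ā=33.1815, payoff=0.0000, prob=0.004115
UDDDD: Ā=47.0715, payoff=0.0000, prob=0.008230
DUDDD: Ā=43.3995, payoff=0.0000, prob=0.008230
UUDDD: Ā=61.5667, payoff=0.0000, prob=0.016461
DDUDD: Ā=40.2416, payoff=0.0000, prob=0.008230
UDUDD: Ā=57.0869, payoff=0.0000, prob=0.016461
DUUDD: Ā=53.4149, payoff=0.0000, prob=0.016461
UUUDD: Ā=75.7746, payoff=0.0000, prob=0.032922
DDDUD: Ā=37.5257, payoff=0.0000, prob=0.008230
UDDUD: Ā=53.2342, payoff=0.0000, prob=0.016461
DUDUD: Ā=49.5622, payoff=0.0000, prob=0.016461
UUDUD: Ā=70.3092, payoff=0.0000, prob=0.032922
DDUUD: Ā=46.4043, payoff=1.8777, prob=0.016461
UDUUD: Ā=65.8293, payoff=2.6637, prob=0.032922
DUUUD: Ā=62.1573, payoff=6.3357, prob=0.032922
UUUUD: Ā=88.1767, payoff=8.9879, prob=0.065844
DDDDU: Ā=35.1901, payoff=0.0000, prob=0.008230
UDDDU: Ā=49.9209, payoff=0.0000, prob=0.016461
DUDDU: Ā=46.2489, payoff=2.0331, prob=0.016461
UUDDU: Ā=65.6089, payoff=2.8842, prob=0.032922
DDUDU: Ā=43.0910, payoff=5.1910, prob=0.016461
UDUDU: Ā=61.1291, payoff=7.3640, prob=0.032922
DUUDU: Ā=57.4571, payoff=11.0360, prob=0.032922
UUUDU: Ā=81.5089, payoff=15.6557, prob=0.065844
DDDUU: Ā=40.3752, payoff=7.9068, prob=0.016461
UDDUU: Ā=57.2764, payoff=11.2167, prob=0.032922
DUDUU: Ā=53.6044, payoff=14.8887, prob=0.032922
UUDUU: Ā=76.0435, payoff=21.1211, prob=0.065844
DDUUU: Ā=50.4465, payoff=18.0466, prob=0.032922
UDUUU: Ā=71.5636, payoff=25.6010, prob=0.065844
DUUUU: Ā=67.8916, payoff=29.2730, prob=0.065844
UUUUU: Ā=96.3114, payoff=41.5268, prob=0.131687
Price = Σ prob·payoff / R^5 = 14.825486 / 1.610510 = 9.2055

price = 9.2055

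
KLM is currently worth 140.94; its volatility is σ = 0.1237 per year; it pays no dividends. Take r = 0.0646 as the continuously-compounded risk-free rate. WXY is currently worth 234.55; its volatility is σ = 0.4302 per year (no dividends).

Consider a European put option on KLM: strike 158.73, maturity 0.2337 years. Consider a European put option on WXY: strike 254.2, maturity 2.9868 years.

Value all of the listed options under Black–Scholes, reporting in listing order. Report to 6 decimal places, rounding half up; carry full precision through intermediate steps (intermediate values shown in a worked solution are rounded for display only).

[KLM put K=158.73]
σ√T = 0.1237·√0.2337 = 0.059800
d₁ = (ln(S/K) + (r+σ²/2)T) / (σ√T) = (ln(140.94/158.73) + (0.0646+0.1237²/2)·0.2337) / 0.059800 = (-0.118870 + 0.016885) / 0.059800 = -1.705449
d₂ = d₁ − σ√T = -1.705449 − 0.059800 = -1.765249
e^{−rT} = 0.985016
N(−d₁) = 0.955945,  N(−d₂) = 0.961239
price = K·e^{−rT}·N(−d₂) − S·N(−d₁) = 150.291305 − 134.730839 = 15.560466
[WXY put K=254.2]
σ√T = 0.4302·√2.9868 = 0.743487
d₁ = (ln(S/K) + (r+σ²/2)T) / (σ√T) = (ln(234.55/254.2) + (0.0646+0.4302²/2)·2.9868) / 0.743487 = (-0.080453 + 0.469334) / 0.743487 = 0.523050
d₂ = d₁ − σ√T = 0.523050 − 0.743487 = -0.220437
e^{−rT} = 0.824525
N(−d₁) = 0.300470,  N(−d₂) = 0.587234
price = K·e^{−rT}·N(−d₂) − S·N(−d₁) = 123.081039 − 70.475139 = 52.605900

price(KLM put K=158.73) = 15.560466
price(WXY put K=254.2) = 52.605900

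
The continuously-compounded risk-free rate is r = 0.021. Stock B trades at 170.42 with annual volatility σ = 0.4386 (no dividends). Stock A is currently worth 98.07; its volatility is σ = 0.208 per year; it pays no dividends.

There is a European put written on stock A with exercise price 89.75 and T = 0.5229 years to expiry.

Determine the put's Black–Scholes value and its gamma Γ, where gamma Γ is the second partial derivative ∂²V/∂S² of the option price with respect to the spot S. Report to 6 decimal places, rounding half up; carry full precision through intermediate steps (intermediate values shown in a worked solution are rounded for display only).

price = 2.132494
Γ = 0.020604

σ√T = 0.208·√0.5229 = 0.150409
d₁ = (ln(S/K) + (r+σ²/2)T) / (σ√T) = (ln(98.07/89.75) + (0.021+0.208²/2)·0.5229) / 0.150409 = (0.088653 + 0.022292) / 0.150409 = 0.737629
d₂ = d₁ − σ√T = 0.737629 − 0.150409 = 0.587220
e^{−rT} = 0.989079
N(−d₁) = 0.230370,  N(−d₂) = 0.278528
Put price V = K·e^{−rT}·N(−d₂) − S·N(−d₁) = 24.724874 − 22.592380 = 2.132494
φ(d₁) = (1/√(2π))·e^{−d₁²/2} = 0.303921
Γ = φ(d₁) / (S·σ·√T) = 0.020604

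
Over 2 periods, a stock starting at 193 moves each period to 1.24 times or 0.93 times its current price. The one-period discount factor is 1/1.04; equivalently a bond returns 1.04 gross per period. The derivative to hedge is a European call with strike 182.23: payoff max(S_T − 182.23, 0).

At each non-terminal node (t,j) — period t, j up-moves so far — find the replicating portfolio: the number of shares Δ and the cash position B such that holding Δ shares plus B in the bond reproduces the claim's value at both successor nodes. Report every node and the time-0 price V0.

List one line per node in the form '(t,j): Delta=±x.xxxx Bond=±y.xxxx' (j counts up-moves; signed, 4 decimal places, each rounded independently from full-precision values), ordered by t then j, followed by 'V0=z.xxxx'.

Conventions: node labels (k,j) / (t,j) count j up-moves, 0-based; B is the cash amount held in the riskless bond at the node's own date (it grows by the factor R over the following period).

Risk-neutral probability p* = (R−d)/(u−d) = (1.04−0.93)/(1.24−0.93) = 0.3548.
Payoffs at expiry: V(2,0)=0.0000, V(2,1)=40.3376, V(2,2)=114.5268
  t=1,j=0: stock 179.4900 → up 222.5676 (V=40.3376), down 166.9257 (V=0.0000). Price 13.7628; hedge Δ=0.7250, bond B=-116.3585.
  t=1,j=1: stock 239.3200 → up 296.7568 (V=114.5268), down 222.5676 (V=40.3376). Price 64.0988; hedge Δ=1.0000, bond B=-175.2212.
  t=0,j=0: stock 193.0000 → up 239.3200 (V=64.0988), down 179.4900 (V=13.7628). Price 30.4077; hedge Δ=0.8413, bond B=-131.9666.
As a check, the time-0 holding Δ(0,0)·S0 + B(0,0) comes to 30.4077 — exactly V0.

(0,0): Delta=0.8413 Bond=-131.9666
(1,0): Delta=0.7250 Bond=-116.3585
(1,1): Delta=1.0000 Bond=-175.2212
V0=30.4077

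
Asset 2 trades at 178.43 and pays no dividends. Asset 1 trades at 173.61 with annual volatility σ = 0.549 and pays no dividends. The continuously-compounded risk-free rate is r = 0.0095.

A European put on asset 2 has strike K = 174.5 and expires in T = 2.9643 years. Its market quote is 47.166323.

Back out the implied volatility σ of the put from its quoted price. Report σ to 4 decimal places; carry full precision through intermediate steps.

At σ = 0.4407 the Black–Scholes value reproduces the quote:
σ√T = 0.4407·√2.9643 = 0.758759
d₁ = (ln(S/K) + (r+σ²/2)T) / (σ√T) = (ln(178.43/174.5) + (0.0095+0.4407²/2)·2.9643) / 0.758759 = (0.022272 + 0.316019) / 0.758759 = 0.445847
d₂ = d₁ − σ√T = 0.445847 − 0.758759 = -0.312913
e^{−rT} = 0.972232
N(−d₁) = 0.327854,  N(−d₂) = 0.622827
V = K·e^{−rT}·N(−d₂) − S·N(−d₁) = 105.665308 − 58.498985 = 47.166323 (matching the quote); vega is positive throughout, so no other σ reproduces this price

sigma = 0.4407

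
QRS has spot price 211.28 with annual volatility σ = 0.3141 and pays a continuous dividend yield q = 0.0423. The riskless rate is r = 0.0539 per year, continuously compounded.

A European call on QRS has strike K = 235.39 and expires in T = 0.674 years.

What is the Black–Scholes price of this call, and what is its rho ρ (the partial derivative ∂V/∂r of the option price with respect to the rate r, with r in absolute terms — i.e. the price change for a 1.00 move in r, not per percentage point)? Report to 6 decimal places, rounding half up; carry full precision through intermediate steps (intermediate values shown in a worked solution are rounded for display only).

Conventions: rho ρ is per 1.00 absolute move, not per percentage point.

price = 12.995178
ρ = 46.256784

σ√T = 0.3141·√0.674 = 0.257868
d₁ = (ln(S/K) + (r−q+σ²/2)T) / (σ√T) = (ln(211.28/235.39) + (0.0539−0.0423+0.3141²/2)·0.674) / 0.257868 = (-0.108059 + 0.041066) / 0.257868 = -0.259796
d₂ = d₁ − σ√T = -0.259796 − 0.257868 = -0.517664
e^{−rT} = 0.964323
e^{−qT} = 0.971892
N(d₁) = 0.397511,  N(d₂) = 0.302346
Call price V = S·e^{−qT}·N(d₁) − K·e^{−rT}·N(d₂) = 81.625421 − 68.630243 = 12.995178
ρ = K·T·e^{−rT}·N(d₂) = 46.256784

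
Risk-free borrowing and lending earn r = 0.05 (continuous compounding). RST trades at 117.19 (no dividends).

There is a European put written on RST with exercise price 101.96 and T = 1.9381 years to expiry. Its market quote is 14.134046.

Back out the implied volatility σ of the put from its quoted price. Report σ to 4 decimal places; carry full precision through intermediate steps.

sigma = 0.4291

At σ = 0.4291 the Black–Scholes value reproduces the quote:
σ√T = 0.4291·√1.9381 = 0.597374
d₁ = (ln(S/K) + (r+σ²/2)T) / (σ√T) = (ln(117.19/101.96) + (0.05+0.4291²/2)·1.9381) / 0.597374 = (0.139216 + 0.275333) / 0.597374 = 0.693952
d₂ = d₁ − σ√T = 0.693952 − 0.597374 = 0.096577
e^{−rT} = 0.907642
N(−d₁) = 0.243856,  N(−d₂) = 0.461531
V = K·e^{−rT}·N(−d₂) − S·N(−d₁) = 42.711555 − 28.577509 = 14.134046 (equal to the quote); since ∂V/∂σ > 0 for all σ, the implied volatility is unique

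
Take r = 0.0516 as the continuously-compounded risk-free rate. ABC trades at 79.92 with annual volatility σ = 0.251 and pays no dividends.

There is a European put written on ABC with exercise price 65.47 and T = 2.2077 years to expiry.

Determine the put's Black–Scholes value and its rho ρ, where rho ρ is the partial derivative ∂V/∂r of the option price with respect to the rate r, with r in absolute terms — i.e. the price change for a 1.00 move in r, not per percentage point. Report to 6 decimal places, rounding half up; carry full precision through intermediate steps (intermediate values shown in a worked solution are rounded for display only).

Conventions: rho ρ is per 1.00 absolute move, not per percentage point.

σ√T = 0.251·√2.2077 = 0.372944
d₁ = (ln(S/K) + (r+σ²/2)T) / (σ√T) = (ln(79.92/65.47) + (0.0516+0.251²/2)·2.2077) / 0.372944 = (0.199434 + 0.183461) / 0.372944 = 1.026682
d₂ = d₁ − σ√T = 1.026682 − 0.372944 = 0.653738
e^{−rT} = 0.892332
N(−d₁) = 0.152285,  N(−d₂) = 0.256640
Put price V = K·e^{−rT}·N(−d₂) − S·N(−d₁) = 14.993171 − 12.170622 = 2.822549
ρ = −K·T·e^{−rT}·N(−d₂) = -33.100423

price = 2.822549
ρ = -33.100423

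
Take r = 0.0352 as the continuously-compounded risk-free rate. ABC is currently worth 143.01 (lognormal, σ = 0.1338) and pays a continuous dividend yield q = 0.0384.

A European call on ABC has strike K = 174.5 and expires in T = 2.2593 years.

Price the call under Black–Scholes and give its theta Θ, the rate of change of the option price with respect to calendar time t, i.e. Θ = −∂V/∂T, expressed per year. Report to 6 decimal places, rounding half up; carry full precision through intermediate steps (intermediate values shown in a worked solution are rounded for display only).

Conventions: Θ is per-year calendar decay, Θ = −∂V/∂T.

price = 2.312369
Θ = -1.362117

σ√T = 0.1338·√2.2593 = 0.201114
d₁ = (ln(S/K) + (r−q+σ²/2)T) / (σ√T) = (ln(143.01/174.5) + (0.0352−0.0384+0.1338²/2)·2.2593) / 0.201114 = (-0.199010 + 0.012994) / 0.201114 = -0.924929
d₂ = d₁ − σ√T = -0.924929 − 0.201114 = -1.126043
e^{−rT} = 0.923553
e^{−qT} = 0.916900
N(d₁) = 0.177501,  N(d₂) = 0.130074
Call price V = S·e^{−qT}·N(d₁) − K·e^{−rT}·N(d₂) = 23.275030 − 20.962661 = 2.312369
φ(d₁) = (1/√(2π))·e^{−d₁²/2} = 0.260101
Θ = −S·e^{−qT}·φ(d₁)·σ/(2√T) + q·S·e^{−qT}·N(d₁) − r·K·e^{−rT}·N(d₂) = −1.517992 + 0.893761 − 0.737886 = -1.362117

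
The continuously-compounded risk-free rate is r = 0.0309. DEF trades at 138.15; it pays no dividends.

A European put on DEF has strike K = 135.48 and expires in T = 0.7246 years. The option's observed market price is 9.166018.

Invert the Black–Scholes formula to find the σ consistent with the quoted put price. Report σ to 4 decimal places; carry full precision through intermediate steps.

sigma = 0.2570

At σ = 0.2570 the Black–Scholes value reproduces the quote:
σ√T = 0.257·√0.7246 = 0.218767
d₁ = (ln(S/K) + (r+σ²/2)T) / (σ√T) = (ln(138.15/135.48) + (0.0309+0.257²/2)·0.7246) / 0.218767 = (0.019516 + 0.046320) / 0.218767 = 0.300940
d₂ = d₁ − σ√T = 0.300940 − 0.218767 = 0.082172
e^{−rT} = 0.977859
N(−d₁) = 0.381730,  N(−d₂) = 0.467255
V = K·e^{−rT}·N(−d₂) − S·N(−d₁) = 61.902058 − 52.736040 = 9.166018 (matching the quote); vega is positive throughout, so no other σ reproduces this price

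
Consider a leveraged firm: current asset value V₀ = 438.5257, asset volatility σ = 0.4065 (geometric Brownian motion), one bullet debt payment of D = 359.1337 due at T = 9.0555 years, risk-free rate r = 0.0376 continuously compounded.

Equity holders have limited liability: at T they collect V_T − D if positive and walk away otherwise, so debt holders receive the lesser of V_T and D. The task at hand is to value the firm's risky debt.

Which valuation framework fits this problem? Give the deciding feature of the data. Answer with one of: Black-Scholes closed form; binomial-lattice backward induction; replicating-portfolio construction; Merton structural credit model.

Key observation: the data describe a firm's assets (V₀ = 438.5257, GBM) and a single zero-coupon debt of face 359.1337, so credit quantities follow from equity-as-call in the structural model.

framework: Merton structural credit model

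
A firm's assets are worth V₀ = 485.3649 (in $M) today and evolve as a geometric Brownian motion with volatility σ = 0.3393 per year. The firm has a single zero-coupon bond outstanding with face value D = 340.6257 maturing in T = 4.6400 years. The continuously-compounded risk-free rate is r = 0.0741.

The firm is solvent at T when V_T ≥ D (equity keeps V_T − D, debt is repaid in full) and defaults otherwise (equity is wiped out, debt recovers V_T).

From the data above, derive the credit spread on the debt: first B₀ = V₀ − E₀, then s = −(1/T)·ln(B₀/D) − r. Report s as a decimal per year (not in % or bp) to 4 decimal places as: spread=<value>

Work the structural quantities from V₀ = 485.3649 against face 340.6257:
d₁ = [ln(V₀/D) + (r + σ²/2)T] / (σ√T)
   = [ln(485.3649/340.6257) + (0.0741 + 0.5·0.3393²)·4.6400] / (0.3393·√4.6400)
   = [0.354117 + 0.610913] / 0.730875 = 1.320376
d₂ = d₁ − σ√T = 1.320376 − 0.730875 = 0.589502
N(d₁) = 0.906645,  N(d₂) = 0.722238,  e^(−rT) = 0.709054
E₀ = V₀·N(d₁) − D·e^(−rT)·N(d₂)
   = 485.3649·0.906645 − 340.6257·0.709054·0.722238 = 265.617587
B₀ = V₀ − E₀ = 485.3649 − 265.617587 = 219.747313
spread = −(1/T)·ln(B₀/D) − r = −(1/4.6400)·ln(219.747313/340.6257) − 0.0741 = 0.02036248

spread=0.0204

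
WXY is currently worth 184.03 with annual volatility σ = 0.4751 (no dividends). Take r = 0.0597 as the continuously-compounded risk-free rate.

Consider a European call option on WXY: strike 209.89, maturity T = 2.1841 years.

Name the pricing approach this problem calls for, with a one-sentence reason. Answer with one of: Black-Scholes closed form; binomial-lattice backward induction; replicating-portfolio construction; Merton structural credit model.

Key observation: the strike-209.89 call on WXY is European-exercise on a continuously-modelled lognormal underlying, so its value is a single closed-form evaluation.

framework: Black-Scholes closed form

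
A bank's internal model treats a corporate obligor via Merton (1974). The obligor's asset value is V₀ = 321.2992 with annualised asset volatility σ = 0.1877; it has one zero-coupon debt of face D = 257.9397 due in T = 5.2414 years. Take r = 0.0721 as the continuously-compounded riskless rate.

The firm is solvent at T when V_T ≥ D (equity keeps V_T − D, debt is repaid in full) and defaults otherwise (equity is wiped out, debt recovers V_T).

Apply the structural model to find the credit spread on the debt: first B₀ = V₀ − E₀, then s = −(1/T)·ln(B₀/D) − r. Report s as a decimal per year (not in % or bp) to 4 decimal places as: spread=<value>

Apply the equity-as-call identities (strike 257.9397, horizon 5.2414 years):
d₁ = [ln(V₀/D) + (r + σ²/2)T] / (σ√T)
   = [ln(321.2992/257.9397) + (0.0721 + 0.5·0.1877²)·5.2414] / (0.1877·√5.2414)
   = [0.219647 + 0.470236] / 0.429722 = 1.605415
d₂ = d₁ − σ√T = 1.605415 − 0.429722 = 1.175692
N(d₁) = 0.945799,  N(d₂) = 0.880141,  e^(−rT) = 0.685296
E₀ = V₀·N(d₁) − D·e^(−rT)·N(d₂)
   = 321.2992·0.945799 − 257.9397·0.685296·0.880141 = 148.306273
B₀ = V₀ − E₀ = 321.2992 − 148.306273 = 172.992927
spread = −(1/T)·ln(B₀/D) − r = −(1/5.2414)·ln(172.992927/257.9397) − 0.0721 = 0.00411535

spread=0.0041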